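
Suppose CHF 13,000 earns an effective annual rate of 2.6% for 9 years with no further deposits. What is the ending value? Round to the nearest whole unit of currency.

FV = 13,000 × (1 + 0.026)^9 = 16,378.3293

CHF 16,378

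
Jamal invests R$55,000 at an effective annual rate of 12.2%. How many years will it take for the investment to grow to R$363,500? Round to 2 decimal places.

16.41 years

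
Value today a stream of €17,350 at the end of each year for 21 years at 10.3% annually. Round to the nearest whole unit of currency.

€146,950

PV = 17350 × [1 − (1+0.103)^(−21)] / 0.103 = 17350 × 8.469722 = 146,949.6694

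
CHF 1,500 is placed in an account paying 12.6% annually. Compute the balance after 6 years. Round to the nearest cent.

CHF 3,057.18

FV = PV·(1+i)^n = 1,500 × 2.038123 = 3,057.1842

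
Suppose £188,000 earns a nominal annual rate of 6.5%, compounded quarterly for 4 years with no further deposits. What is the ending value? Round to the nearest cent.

£243,313.83

i = 0.065/4 = 0.01625 per quarter; n = 4·4 = 16.
188,000 × (1+0.01625)^16 = 188,000 × 1.294222 = 243,313.8255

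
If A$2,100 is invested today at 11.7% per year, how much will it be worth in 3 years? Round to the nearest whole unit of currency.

FV = 2,100 × (1 + 0.117)^3 = 2,926.7041

A$2,927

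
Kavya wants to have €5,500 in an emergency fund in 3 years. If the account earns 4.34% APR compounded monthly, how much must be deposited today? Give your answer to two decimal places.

€4,829.69

With 12 periods per year: i = 0.00361667, n = 36.
Discount factor = (1+0.00361667)^(−36) = 0.878126; PV = 5,500 × 0.878126 = 4,829.6933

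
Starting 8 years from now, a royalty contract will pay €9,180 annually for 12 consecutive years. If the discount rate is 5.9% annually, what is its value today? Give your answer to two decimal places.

€51,808.20

Value one period before first payment (t=7): 9180 × [1 − (1+0.059)^(−12)] / 0.059 = 9180 × 8.429999 = 77,387.3870
Discount back 7 years: 77,387.3870 × (1+0.059)^(−7) = 77,387.3870 × 0.669466 = 51,808.1950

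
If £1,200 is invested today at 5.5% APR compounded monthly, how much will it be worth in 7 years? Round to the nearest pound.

£1,762

i = 0.055/12 = 0.00458333 per month; n = 7·12 = 84.
1,200 × (1+0.00458333)^84 = 1,200 × 1.468322 = 1,761.9867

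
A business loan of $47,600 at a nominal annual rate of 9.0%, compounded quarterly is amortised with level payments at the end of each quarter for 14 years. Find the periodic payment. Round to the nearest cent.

i = 0.09/4 = 0.0225 per quarter; n = 14·4 = 56.
PMT = 47600 / ( [1 − (1+0.0225)^(−56)] / 0.0225 ) = 47600 / 31.660298 = 1,503.4603

$1,503.46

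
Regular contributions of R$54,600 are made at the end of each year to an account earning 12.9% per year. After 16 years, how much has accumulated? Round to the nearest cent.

R$2,525,956.26

Accumulation factor s(16|0.129) = 46.262935; FV = 54600 × 46.262935 = 2,525,956.2599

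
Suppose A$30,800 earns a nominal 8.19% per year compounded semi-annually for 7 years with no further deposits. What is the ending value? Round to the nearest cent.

A$54,021.78

Periodic rate i = 0.0819/2 = 0.04095; n = 7 × 2 = 14 periods.
FV = PV·(1+i)^n = 30,800 × 1.753954 = 54,021.7800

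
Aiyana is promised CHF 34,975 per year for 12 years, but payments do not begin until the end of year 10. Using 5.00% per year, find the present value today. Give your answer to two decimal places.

Value one period before first payment (t=9): 34975 × [1 − (1+0.05)^(−12)] / 0.05 = 34975 × 8.863252 = 309,992.2260
Discount back 9 years: 309,992.2260 × (1+0.05)^(−9) = 309,992.2260 × 0.644609 = 199,823.7528

CHF 199,823.75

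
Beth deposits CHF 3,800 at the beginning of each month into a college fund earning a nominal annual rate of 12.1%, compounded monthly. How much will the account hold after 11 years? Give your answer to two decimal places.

CHF 1,050,499.09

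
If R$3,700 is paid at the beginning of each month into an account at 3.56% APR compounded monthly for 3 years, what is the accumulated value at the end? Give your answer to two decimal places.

R$140,769.99

i = 0.0356/12 = 0.00296667 per month; n = 3·12 = 36.
FV = PMT · [(1+i)^n − 1] / i × (1+i) = 3700 · 38.045943 = 140,769.9905
Payments are at the start of each period, so multiply by (1+i).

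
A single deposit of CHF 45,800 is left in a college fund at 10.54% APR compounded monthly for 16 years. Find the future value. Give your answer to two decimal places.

With 12 periods per year: i = 0.00878333, n = 192.
FV = 45,800 × (1 + 0.00878333)^192 = 245,505.9216

CHF 245,505.92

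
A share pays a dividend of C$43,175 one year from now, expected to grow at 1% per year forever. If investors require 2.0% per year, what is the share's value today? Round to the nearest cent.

C$4,317,500.00

PV = D₁/(r − g) = 43175/(0.02 − 0.01) = 4,317,500.0000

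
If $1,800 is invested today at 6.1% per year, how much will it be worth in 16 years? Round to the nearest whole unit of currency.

$4,642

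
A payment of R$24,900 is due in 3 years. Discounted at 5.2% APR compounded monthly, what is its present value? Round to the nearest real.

Periodic rate i = 0.052/12 = 0.00433333; n = 3 × 12 = 36 periods.
PV = 24,900 / (1 + 0.00433333)^36 = 24,900 / 1.168432 = 21,310.6049

R$21,311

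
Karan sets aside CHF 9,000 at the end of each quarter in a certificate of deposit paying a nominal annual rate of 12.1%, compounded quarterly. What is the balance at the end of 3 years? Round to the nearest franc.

Periodic rate i = 0.121/4 = 0.03025; n = 3 × 4 = 12 periods.
FV = 9000 × [(1+0.03025)^12 − 1] / 0.03025 = 9000 × 14.212203 = 127,909.8258

CHF 127,910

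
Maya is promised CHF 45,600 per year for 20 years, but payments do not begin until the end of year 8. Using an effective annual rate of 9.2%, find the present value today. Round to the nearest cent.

PV at t=7 (ordinary 20-year annuity): 45600 × a(20|0.092) = 45600 × 8.999919 = 410,396.3123
Discount back 7 years: 410,396.3123 × (1+0.092)^(−7) = 410,396.3123 × 0.540059 = 221,638.3871

CHF 221,638.39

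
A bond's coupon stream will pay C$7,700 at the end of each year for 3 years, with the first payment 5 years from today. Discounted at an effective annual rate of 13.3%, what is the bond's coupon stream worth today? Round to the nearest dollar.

C$10,977

Value one period before first payment (t=4): 7700 × [1 − (1+0.133)^(−3)] / 0.133 = 7700 × 2.349177 = 18,088.6621
PV₀ = 18,088.6621 / (1+0.133)^4 = 18,088.6621 / 1.647857 = 10,977.0794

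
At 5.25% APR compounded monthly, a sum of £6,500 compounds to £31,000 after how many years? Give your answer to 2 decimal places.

29.82 years

Periodic rate i = 0.0525/12 = 0.004375.
(1+i)^n = 31000/6500 = 4.76923, so n = ln 4.76923 / ln 1.00438 = 357.8514 months
= 357.8514/12 years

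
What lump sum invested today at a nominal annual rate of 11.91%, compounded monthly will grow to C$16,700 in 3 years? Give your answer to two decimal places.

C$11,703.29

i = 0.1191/12 = 0.009925 per month; n = 3·12 = 36.
Discount factor = (1+0.009925)^(−36) = 0.700796; PV = 16,700 × 0.700796 = 11,703.2921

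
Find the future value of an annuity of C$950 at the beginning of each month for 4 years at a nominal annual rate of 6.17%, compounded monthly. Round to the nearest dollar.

i = 0.0617/12 = 0.00514167 per month; n = 4·12 = 48.
Accumulation factor s(48|0.00514167) × (1+i) = 54.563855; FV = 950 × 54.563855 = 51,835.6623
(annuity-due: payments at period start, so ×(1+i).)

C$51,836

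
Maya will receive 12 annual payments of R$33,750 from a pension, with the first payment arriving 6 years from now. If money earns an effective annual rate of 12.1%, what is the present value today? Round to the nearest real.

Value one period before first payment (t=5): 33750 × [1 − (1+0.121)^(−12)] / 0.121 = 33750 × 6.165778 = 208,094.9978
Discount back 5 years: 208,094.9978 × (1+0.121)^(−5) = 208,094.9978 × 0.564900 = 117,552.9623

R$117,553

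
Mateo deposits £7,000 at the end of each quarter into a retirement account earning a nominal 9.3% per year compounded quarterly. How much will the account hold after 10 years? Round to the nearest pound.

Periodic rate i = 0.093/4 = 0.02325; n = 10 × 4 = 40 periods.
Accumulation factor s(40|0.02325) = 64.845959; FV = 7000 × 64.845959 = 453,921.7130

£453,922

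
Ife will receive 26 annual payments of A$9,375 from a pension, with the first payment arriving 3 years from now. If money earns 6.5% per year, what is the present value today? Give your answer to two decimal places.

A$102,429.85

Value one period before first payment (t=2): 9375 × [1 − (1+0.065)^(−26)] / 0.065 = 9375 × 12.392373 = 116,178.4923
PV₀ = 116,178.4923 / (1+0.065)^2 = 116,178.4923 / 1.134225 = 102,429.8462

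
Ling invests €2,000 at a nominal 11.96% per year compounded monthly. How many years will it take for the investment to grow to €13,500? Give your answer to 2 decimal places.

Periodic rate i = 0.1196/12 = 0.00996667.
(1+i)^n = 13500/2000 = 6.75000, so n = ln 6.75000 / ln 1.00997 = 192.5461 months
= 192.5461/12 years

16.05 years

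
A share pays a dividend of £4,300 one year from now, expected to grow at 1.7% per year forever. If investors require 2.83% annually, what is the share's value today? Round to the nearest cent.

PV = PMT / (i − g) = 4300 / (0.0283 − 0.017) = 4300 / 0.011300 = 380,530.9735

£380,530.97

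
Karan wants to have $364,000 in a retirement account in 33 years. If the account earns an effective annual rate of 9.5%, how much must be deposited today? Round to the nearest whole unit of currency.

PV = FV·(1+i)^(−n) = 364,000 × 0.050042 = 18,215.2632

$18,215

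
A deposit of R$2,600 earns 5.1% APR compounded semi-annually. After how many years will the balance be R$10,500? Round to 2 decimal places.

Periodic rate i = 0.051/2 = 0.0255.
(1+i)^n = 10500/2600 = 4.03846, so n = ln 4.03846 / ln 1.0255 = 55.4348 half-years
= 55.4348/2 years

27.72 years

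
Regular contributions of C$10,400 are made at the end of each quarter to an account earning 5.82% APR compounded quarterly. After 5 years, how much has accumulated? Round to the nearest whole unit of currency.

i = 0.0582/4 = 0.01455 per quarter; n = 5·4 = 20.
FV = 10400 × [(1+0.01455)^20 − 1] / 0.01455 = 10400 × 23.021486 = 239,423.4508

C$239,423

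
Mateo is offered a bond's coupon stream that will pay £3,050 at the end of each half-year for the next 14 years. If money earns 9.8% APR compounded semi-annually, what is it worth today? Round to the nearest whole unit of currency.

£45,937

With 2 periods per year: i = 0.049, n = 28.
PV = 3050 × [1 − (1+0.049)^(−28)] / 0.049 = 3050 × 15.061409 = 45,937.2965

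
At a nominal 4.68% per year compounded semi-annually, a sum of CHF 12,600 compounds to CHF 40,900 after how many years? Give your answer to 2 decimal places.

Periodic rate i = 0.0468/2 = 0.0234.
n = ln(40900/12600) / ln(1+0.0234) = ln(3.24603) / 0.023130 = 50.9041 half-years
= 50.9041/2 years

25.45 years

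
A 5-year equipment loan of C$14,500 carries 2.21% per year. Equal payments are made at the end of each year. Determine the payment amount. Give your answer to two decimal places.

PMT = 14500 / ( [1 − (1+0.0221)^(−5)] / 0.0221 ) = 14500 / 4.684868 = 3,095.0713

C$3,095.07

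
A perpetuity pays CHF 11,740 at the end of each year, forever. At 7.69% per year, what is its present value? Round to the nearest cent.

CHF 152,665.80

PV = C/r = 11740/0.0769 = 152,665.7997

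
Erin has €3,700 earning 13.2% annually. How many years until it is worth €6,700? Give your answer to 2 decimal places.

(1+i)^n = 6700/3700 = 1.81081, so n = ln 1.81081 / ln 1.132 = 4.7890 years

4.79 years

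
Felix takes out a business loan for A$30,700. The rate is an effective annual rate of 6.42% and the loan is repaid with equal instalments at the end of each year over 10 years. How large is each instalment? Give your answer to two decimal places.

PMT = 30700 / ( [1 − (1+0.0642)^(−10)] / 0.0642 ) = 30700 / 7.215821 = 4,254.5404

A$4,254.54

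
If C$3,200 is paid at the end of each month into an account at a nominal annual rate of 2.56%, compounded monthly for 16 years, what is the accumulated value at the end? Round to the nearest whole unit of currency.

Periodic rate i = 0.0256/12 = 0.00213333; n = 16 × 12 = 192 periods.
FV = PMT · [(1+i)^n − 1] / i = 3200 · 236.980397 = 758,337.2713

C$758,337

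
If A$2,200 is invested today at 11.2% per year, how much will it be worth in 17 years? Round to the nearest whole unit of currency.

A$13,372

FV = PV·(1+i)^n = 2,200 × 6.078290 = 13,372.2370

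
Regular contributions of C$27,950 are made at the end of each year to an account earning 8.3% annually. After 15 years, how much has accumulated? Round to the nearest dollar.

C$776,856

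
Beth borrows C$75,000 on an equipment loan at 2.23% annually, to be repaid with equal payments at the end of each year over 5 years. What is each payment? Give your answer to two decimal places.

PMT = 75000 / ( [1 − (1+0.0223)^(−5)] / 0.0223 ) = 75000 / 4.682159 = 16,018.2517

C$16,018.25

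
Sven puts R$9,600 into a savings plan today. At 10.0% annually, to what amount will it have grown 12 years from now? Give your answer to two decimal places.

R$30,128.91

FV = PV·(1+i)^n = 9,600 × 3.138428 = 30,128.9124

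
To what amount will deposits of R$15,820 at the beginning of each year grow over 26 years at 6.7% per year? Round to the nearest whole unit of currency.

FV = 15820 × [(1+0.067)^26 − 1] / 0.067 × (1+i) = 15820 × 70.048110 = 1,108,161.0991
(Beginning-of-period payments → annuity-due factor ×(1+i).)

R$1,108,161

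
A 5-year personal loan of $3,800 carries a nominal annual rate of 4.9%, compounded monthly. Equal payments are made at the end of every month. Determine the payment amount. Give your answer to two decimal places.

$71.54

With 12 periods per year: i = 0.00408333, n = 60.
PMT = 3800 / ( [1 − (1+0.00408333)^(−60)] / 0.00408333 ) = 3800 / 53.119570 = 71.5367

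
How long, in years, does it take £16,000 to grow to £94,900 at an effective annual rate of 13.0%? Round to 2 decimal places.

14.57 years

(1+i)^n = 94900/16000 = 5.93125, so n = ln 5.93125 / ln 1.13 = 14.5661 years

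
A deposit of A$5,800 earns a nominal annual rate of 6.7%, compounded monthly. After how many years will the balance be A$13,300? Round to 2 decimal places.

Periodic rate i = 0.067/12 = 0.00558333.
n = ln(13300/5800) / ln(1+0.00558333) = ln(2.29310) / 0.005568 = 149.0545 months
= 149.0545/12 years

12.42 years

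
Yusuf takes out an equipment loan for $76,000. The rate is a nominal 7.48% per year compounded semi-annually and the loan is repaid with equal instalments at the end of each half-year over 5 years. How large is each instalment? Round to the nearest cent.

Periodic rate i = 0.0748/2 = 0.0374; n = 5 × 2 = 10 periods.
Annuity-PV factor = 8.216903; PMT = 76000 / 8.216903 = 9,249.2272

$9,249.23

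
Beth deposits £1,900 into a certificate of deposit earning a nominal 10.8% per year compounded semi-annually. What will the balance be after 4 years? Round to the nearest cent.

With 2 periods per year: i = 0.054, n = 8.
1,900 × (1+0.054)^8 = 1,900 × 1.523088 = 2,893.8665

£2,893.87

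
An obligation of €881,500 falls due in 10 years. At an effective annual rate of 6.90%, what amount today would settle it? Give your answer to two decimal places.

€452,319.45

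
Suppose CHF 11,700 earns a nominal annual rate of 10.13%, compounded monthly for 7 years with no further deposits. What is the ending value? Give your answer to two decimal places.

i = 0.1013/12 = 0.00844167 per month; n = 7·12 = 84.
11,700 × (1+0.00844167)^84 = 11,700 × 2.026122 = 23,705.6303

CHF 23,705.63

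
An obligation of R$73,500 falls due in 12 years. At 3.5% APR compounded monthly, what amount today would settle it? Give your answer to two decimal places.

R$48,322.47

With 12 periods per year: i = 0.00291667, n = 144.
Discount factor = (1+0.00291667)^(−144) = 0.657449; PV = 73,500 × 0.657449 = 48,322.4723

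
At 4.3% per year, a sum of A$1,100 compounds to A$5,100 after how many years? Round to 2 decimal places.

36.43 years

n = ln(5100/1100) / ln(1+0.043) = ln(4.63636) / 0.042101 = 36.4344 years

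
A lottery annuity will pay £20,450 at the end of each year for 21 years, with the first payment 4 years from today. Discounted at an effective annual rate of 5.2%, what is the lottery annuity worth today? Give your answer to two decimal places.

£221,290.54

Value one period before first payment (t=3): 20450 × [1 − (1+0.052)^(−21)] / 0.052 = 20450 × 12.598439 = 257,638.0844
PV₀ = 257,638.0844 / (1+0.052)^3 = 257,638.0844 / 1.164253 = 221,290.5366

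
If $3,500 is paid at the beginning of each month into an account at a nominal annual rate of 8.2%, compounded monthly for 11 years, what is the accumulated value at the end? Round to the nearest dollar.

$751,356

With 12 periods per year: i = 0.00683333, n = 132.
FV = 3500 × [(1+0.00683333)^132 − 1] / 0.00683333 × (1+i) = 3500 × 214.673269 = 751,356.4412
(Beginning-of-period payments → annuity-due factor ×(1+i).)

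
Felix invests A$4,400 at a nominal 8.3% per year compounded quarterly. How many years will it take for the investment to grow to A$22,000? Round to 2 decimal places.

19.59 years

Periodic rate i = 0.083/4 = 0.02075.
(1+i)^n = 22000/4400 = 5.00000, so n = ln 5.00000 / ln 1.02075 = 78.3652 quarters
= 78.3652/4 years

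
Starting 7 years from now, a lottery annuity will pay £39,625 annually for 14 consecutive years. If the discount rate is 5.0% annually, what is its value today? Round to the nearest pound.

Value one period before first payment (t=6): 39625 × [1 − (1+0.05)^(−14)] / 0.05 = 39625 × 9.898641 = 392,233.6473
PV₀ = 392,233.6473 / (1+0.05)^6 = 392,233.6473 / 1.340096 = 292,690.7867

£292,691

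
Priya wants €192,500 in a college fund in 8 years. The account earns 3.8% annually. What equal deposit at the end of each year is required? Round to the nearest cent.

FV-annuity factor = 9.148824; PMT = 192500 / 9.148824 = 21,040.9555

€21,040.96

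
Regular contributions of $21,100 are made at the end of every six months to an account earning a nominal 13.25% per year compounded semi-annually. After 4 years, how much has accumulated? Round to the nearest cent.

i = 0.1325/2 = 0.06625 per half-year; n = 4·2 = 8.
Accumulation factor s(8|0.06625) = 10.122257; FV = 21100 × 10.122257 = 213,579.6221

$213,579.62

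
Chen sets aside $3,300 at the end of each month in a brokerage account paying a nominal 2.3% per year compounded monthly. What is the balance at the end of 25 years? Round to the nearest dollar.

$1,336,333

Periodic rate i = 0.023/12 = 0.00191667; n = 25 × 12 = 300 periods.
FV = 3300 × [(1+0.00191667)^300 − 1] / 0.00191667 = 3300 × 404.949273 = 1,336,332.5996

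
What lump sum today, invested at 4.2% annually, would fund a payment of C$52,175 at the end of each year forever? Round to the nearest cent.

C$1,242,261.90

PV = PMT / i = 52175 / 0.042 = 1,242,261.9048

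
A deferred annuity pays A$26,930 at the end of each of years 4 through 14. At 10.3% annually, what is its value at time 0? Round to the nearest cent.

A$128,563.71

Value one period before first payment (t=3): 26930 × [1 − (1+0.103)^(−11)] / 0.103 = 26930 × 6.406319 = 172,522.1743
Discount back 3 years: 172,522.1743 × (1+0.103)^(−3) = 172,522.1743 × 0.745201 = 128,563.7068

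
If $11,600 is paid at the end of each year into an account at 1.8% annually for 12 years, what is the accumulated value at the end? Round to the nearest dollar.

$153,842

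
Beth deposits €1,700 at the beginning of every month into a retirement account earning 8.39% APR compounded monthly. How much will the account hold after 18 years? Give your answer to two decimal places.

€857,919.54

Periodic rate i = 0.0839/12 = 0.00699167; n = 18 × 12 = 216 periods.
Accumulation factor s(216|0.00699167) × (1+i) = 504.658552; FV = 1700 × 504.658552 = 857,919.5388
(annuity-due: payments at period start, so ×(1+i).)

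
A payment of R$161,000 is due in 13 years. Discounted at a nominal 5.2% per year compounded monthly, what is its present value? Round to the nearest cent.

R$82,011.94

With 12 periods per year: i = 0.00433333, n = 156.
PV = FV·(1+i)^(−n) = 161,000 × 0.509391 = 82,011.9373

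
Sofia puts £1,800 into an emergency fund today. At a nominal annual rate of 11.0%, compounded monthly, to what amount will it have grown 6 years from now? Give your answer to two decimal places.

With 12 periods per year: i = 0.00916667, n = 72.
FV = PV·(1+i)^n = 1,800 × 1.928984 = 3,472.1709

£3,472.17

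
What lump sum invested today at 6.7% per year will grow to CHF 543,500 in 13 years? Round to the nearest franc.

Discount factor = (1+0.067)^(−13) = 0.430390; PV = 543,500 × 0.430390 = 233,917.1672

CHF 233,917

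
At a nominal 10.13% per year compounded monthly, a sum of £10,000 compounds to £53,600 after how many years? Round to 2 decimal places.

16.64 years

Periodic rate i = 0.1013/12 = 0.00844167.
n = ln(53600/10000) / ln(1+0.00844167) = ln(5.36000) / 0.008406 = 199.7284 months
= 199.7284/12 years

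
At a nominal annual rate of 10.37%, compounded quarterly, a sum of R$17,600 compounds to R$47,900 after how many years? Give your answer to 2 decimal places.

Periodic rate i = 0.1037/4 = 0.025925.
n = ln(47900/17600) / ln(1+0.025925) = ln(2.72159) / 0.025595 = 39.1182 quarters
= 39.1182/4 years

9.78 years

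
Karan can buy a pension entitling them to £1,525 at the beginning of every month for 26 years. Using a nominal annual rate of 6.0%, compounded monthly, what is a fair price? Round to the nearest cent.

£241,862.18

With 12 periods per year: i = 0.005, n = 312.
Annuity factor a(312|0.005) × (1+i) = 158.598152; PV = 1525 × 158.598152 = 241,862.1811
Payments are at the start of each period, so multiply by (1+i).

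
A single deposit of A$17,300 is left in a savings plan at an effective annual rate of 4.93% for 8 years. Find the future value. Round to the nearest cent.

FV = PV·(1+i)^n = 17,300 × 1.469594 = 25,423.9769

A$25,423.98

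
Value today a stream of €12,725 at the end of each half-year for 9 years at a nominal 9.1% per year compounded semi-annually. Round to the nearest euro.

€154,121

Periodic rate i = 0.091/2 = 0.0455; n = 9 × 2 = 18 periods.
PV = PMT · [1 − (1+i)^(−n)] / i = 12725 · 12.111685 = 154,121.1945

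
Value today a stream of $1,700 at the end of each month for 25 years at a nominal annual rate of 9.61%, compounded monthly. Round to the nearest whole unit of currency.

With 12 periods per year: i = 0.00800833, n = 300.
Annuity factor a(300|0.00800833) = 113.461622; PV = 1700 × 113.461622 = 192,884.7582

$192,885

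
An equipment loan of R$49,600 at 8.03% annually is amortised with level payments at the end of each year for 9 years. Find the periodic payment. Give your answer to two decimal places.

R$7,949.86

PMT = 49600 / ( [1 − (1+0.0803)^(−9)] / 0.0803 ) = 49600 / 6.239102 = 7,949.8615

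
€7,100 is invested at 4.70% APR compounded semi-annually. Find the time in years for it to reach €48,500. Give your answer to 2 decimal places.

Periodic rate i = 0.047/2 = 0.0235.
(1+i)^n = 48500/7100 = 6.83099, so n = ln 6.83099 / ln 1.0235 = 82.7217 half-years
= 82.7217/2 years

41.36 years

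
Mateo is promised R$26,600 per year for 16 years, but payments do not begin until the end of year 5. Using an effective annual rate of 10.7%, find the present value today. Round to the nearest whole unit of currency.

R$132,992

Value one period before first payment (t=4): 26600 × [1 − (1+0.107)^(−16)] / 0.107 = 26600 × 7.508180 = 199,717.5987
PV₀ = 199,717.5987 / (1+0.107)^4 = 199,717.5987 / 1.501725 = 132,992.1026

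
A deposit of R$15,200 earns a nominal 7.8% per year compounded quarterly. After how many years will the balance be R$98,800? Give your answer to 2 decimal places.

Periodic rate i = 0.078/4 = 0.0195.
(1+i)^n = 98800/15200 = 6.50000, so n = ln 6.50000 / ln 1.0195 = 96.9227 quarters
= 96.9227/4 years

24.23 years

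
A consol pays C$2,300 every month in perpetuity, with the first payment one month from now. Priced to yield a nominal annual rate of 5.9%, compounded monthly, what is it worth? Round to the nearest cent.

C$467,796.61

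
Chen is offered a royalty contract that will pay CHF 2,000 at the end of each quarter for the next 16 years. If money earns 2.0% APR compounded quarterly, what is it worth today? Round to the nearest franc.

CHF 109,309

Periodic rate i = 0.02/4 = 0.005; n = 16 × 4 = 64 periods.
PV = 2000 × [1 − (1+0.005)^(−64)] / 0.005 = 2000 × 54.654348 = 109,308.6968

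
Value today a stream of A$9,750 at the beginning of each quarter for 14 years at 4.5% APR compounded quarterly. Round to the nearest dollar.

i = 0.045/4 = 0.01125 per quarter; n = 14·4 = 56.
PV = 9750 × [1 − (1+0.01125)^(−56)] / 0.01125 × (1+i) = 9750 × 41.846115 = 407,999.6226
(annuity-due: payments at period start, so ×(1+i).)

A$408,000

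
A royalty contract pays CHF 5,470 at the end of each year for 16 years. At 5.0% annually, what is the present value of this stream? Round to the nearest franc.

PV = PMT · [1 − (1+i)^(−n)] / i = 5470 · 10.837770 = 59,282.5995

CHF 59,283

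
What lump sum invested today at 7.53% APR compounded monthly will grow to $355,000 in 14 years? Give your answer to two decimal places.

i = 0.0753/12 = 0.006275 per month; n = 14·12 = 168.
Discount factor = (1+0.006275)^(−168) = 0.349621; PV = 355,000 × 0.349621 = 124,115.3742

$124,115.37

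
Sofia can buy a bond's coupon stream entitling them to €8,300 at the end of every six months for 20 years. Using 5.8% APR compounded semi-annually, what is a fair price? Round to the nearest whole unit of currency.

i = 0.058/2 = 0.029 per half-year; n = 20·2 = 40.
Annuity factor a(40|0.029) = 23.493029; PV = 8300 × 23.493029 = 194,992.1399

€194,992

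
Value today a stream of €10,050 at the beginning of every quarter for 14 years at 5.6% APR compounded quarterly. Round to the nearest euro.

Periodic rate i = 0.056/4 = 0.014; n = 14 × 4 = 56 periods.
Annuity factor a(56|0.014) × (1+i) = 39.179123; PV = 10050 × 39.179123 = 393,750.1906
(Beginning-of-period payments → annuity-due factor ×(1+i).)

€393,750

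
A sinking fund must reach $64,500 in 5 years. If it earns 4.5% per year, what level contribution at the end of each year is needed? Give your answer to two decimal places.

FV-annuity factor = 5.470710; PMT = 64500 / 5.470710 = 11,790.0607

$11,790.06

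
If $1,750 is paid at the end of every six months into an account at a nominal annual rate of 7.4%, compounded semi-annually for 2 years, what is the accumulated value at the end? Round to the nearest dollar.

i = 0.074/2 = 0.037 per half-year; n = 2·2 = 4.
Accumulation factor s(4|0.037) = 4.227527; FV = 1750 × 4.227527 = 7,398.1716

$7,398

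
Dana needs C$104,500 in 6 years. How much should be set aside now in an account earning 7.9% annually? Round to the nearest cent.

PV = 104,500 / (1 + 0.079)^6 = 104,500 / 1.578079 = 66,219.7630

C$66,219.76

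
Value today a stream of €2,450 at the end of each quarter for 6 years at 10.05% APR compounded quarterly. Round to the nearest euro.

With 4 periods per year: i = 0.025125, n = 24.
PV = 2450 × [1 − (1+0.025125)^(−24)] / 0.025125 = 2450 × 17.860313 = 43,757.7658

€43,758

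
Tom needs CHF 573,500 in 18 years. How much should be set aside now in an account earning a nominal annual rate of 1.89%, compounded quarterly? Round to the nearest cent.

CHF 408,445.76

With 4 periods per year: i = 0.004725, n = 72.
Discount factor = (1+0.004725)^(−72) = 0.712198; PV = 573,500 × 0.712198 = 408,445.7638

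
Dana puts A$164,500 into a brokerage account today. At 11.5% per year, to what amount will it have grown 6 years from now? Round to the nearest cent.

FV = PV·(1+i)^n = 164,500 × 1.921539 = 316,093.1661

A$316,093.17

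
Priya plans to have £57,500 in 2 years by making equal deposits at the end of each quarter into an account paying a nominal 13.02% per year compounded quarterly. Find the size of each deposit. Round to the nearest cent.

£6,407.96

i = 0.1302/4 = 0.03255 per quarter; n = 2·4 = 8.
FV-annuity factor = 8.973210; PMT = 57500 / 8.973210 = 6,407.9632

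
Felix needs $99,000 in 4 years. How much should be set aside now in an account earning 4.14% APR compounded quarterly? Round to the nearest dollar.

i = 0.0414/4 = 0.01035 per quarter; n = 4·4 = 16.
PV = FV·(1+i)^(−n) = 99,000 × 0.848107 = 83,962.5581

$83,963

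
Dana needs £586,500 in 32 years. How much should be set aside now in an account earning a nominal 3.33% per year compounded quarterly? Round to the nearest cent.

£202,954.90

i = 0.0333/4 = 0.008325 per quarter; n = 32·4 = 128.
PV = 586,500 / (1 + 0.008325)^128 = 586,500 / 2.889805 = 202,954.8952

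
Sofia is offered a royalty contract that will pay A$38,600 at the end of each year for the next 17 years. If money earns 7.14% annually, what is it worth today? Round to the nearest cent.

Annuity factor a(17|0.0714) = 9.669257; PV = 38600 × 9.669257 = 373,233.3117

A$373,233.31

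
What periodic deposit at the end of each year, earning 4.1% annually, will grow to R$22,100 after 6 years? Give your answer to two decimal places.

PMT = 22100 / ( [(1+0.041)^6 − 1] / 0.041 ) = 22100 / 6.649671 = 3,323.4728

R$3,323.47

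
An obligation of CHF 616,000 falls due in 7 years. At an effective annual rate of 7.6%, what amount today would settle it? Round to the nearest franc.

Discount factor = (1+0.076)^(−7) = 0.598845; PV = 616,000 × 0.598845 = 368,888.2421

CHF 368,888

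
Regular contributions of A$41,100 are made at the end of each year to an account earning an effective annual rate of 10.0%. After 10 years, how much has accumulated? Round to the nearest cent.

Accumulation factor s(10|0.1) = 15.937425; FV = 41100 × 15.937425 = 655,028.1511

A$655,028.15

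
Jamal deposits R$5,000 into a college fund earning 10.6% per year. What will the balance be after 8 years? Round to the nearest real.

FV = 5,000 × (1 + 0.106)^8 = 11,194.6629

R$11,195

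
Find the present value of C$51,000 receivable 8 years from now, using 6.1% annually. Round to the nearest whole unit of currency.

C$31,758

PV = 51,000 / (1 + 0.061)^8 = 51,000 / 1.605917 = 31,757.5584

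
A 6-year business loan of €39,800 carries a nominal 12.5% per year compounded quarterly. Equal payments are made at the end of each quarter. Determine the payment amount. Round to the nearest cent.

€2,381.84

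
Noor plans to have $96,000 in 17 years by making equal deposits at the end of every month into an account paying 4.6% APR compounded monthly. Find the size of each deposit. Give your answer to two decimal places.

$311.19

With 12 periods per year: i = 0.00383333, n = 204.
FV-annuity factor = 308.497606; PMT = 96000 / 308.497606 = 311.1856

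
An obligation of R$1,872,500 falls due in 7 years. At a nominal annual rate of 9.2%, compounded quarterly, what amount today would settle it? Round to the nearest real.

With 4 periods per year: i = 0.023, n = 28.
PV = 1,872,500 / (1 + 0.023)^28 = 1,872,500 / 1.890243 = 990,613.1355

R$990,613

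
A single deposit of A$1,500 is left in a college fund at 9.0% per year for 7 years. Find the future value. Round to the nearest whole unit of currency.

A$2,742

FV = 1,500 × (1 + 0.09)^7 = 2,742.0587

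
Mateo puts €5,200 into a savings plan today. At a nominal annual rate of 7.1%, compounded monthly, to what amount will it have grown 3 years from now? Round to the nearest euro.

i = 0.071/12 = 0.00591667 per month; n = 3·12 = 36.
FV = PV·(1+i)^n = 5,200 × 1.236608 = 6,430.3629

€6,430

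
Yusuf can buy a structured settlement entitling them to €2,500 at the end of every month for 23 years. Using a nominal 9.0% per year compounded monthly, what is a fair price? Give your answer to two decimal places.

€290,945.27

i = 0.09/12 = 0.0075 per month; n = 23·12 = 276.
Annuity factor a(276|0.0075) = 116.378106; PV = 2500 × 116.378106 = 290,945.2659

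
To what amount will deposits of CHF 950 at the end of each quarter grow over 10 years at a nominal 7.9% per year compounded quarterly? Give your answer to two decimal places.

Periodic rate i = 0.079/4 = 0.01975; n = 10 × 4 = 40 periods.
FV = PMT · [(1+i)^n − 1] / i = 950 · 60.075714 = 57,071.9286

CHF 57,071.93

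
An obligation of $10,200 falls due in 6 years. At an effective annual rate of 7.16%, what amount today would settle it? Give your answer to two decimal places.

PV = FV·(1+i)^(−n) = 10,200 × 0.660395 = 6,736.0289

$6,736.03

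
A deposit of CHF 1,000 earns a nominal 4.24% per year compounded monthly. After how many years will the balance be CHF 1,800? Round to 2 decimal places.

13.89 years

Periodic rate i = 0.0424/12 = 0.00353333.
(1+i)^n = 1800/1000 = 1.80000, so n = ln 1.80000 / ln 1.00353 = 166.6484 months
= 166.6484/12 years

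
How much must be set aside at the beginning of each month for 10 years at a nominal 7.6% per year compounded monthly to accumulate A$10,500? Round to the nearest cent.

A$58.32

With 12 periods per year: i = 0.00633333, n = 120.
PMT = 10500 / ( [(1+0.00633333)^120 − 1] / 0.00633333 × (1+i) ) = 10500 / 180.052821 = 58.3162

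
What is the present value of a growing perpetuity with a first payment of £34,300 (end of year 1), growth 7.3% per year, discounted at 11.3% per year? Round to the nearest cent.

PV = PMT / (i − g) = 34300 / (0.113 − 0.073) = 34300 / 0.040000 = 857,500.0000

£857,500.00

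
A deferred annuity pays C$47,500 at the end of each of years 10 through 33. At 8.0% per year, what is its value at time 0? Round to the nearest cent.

Value one period before first payment (t=9): 47500 × [1 − (1+0.08)^(−24)] / 0.08 = 47500 × 10.528758 = 500,116.0185
PV₀ = 500,116.0185 / (1+0.08)^9 = 500,116.0185 / 1.999005 = 250,182.5217

C$250,182.52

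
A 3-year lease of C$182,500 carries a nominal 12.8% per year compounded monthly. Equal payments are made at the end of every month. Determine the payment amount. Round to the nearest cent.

i = 0.128/12 = 0.0106667 per month; n = 3·12 = 36.
Annuity-PV factor = 29.763942; PMT = 182500 / 29.763942 = 6,131.5803

C$6,131.58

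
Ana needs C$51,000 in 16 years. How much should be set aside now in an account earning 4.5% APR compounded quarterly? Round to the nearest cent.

With 4 periods per year: i = 0.01125, n = 64.
PV = 51,000 / (1 + 0.01125)^64 = 51,000 / 2.046191 = 24,924.3568

C$24,924.36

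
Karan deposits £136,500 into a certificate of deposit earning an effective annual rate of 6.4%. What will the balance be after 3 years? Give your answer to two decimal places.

£164,421.09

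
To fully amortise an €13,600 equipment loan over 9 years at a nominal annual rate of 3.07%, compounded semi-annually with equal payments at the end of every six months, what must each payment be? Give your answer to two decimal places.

i = 0.0307/2 = 0.01535 per half-year; n = 9·2 = 18.
Annuity-PV factor = 15.623493; PMT = 13600 / 15.623493 = 870.4839

€870.48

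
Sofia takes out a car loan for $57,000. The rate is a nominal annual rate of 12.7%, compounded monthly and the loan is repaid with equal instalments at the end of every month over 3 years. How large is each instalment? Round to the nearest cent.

$1,912.33

i = 0.127/12 = 0.0105833 per month; n = 3·12 = 36.
PMT = 57000 / ( [1 − (1+0.0105833)^(−36)] / 0.0105833 ) = 57000 / 29.806584 = 1,912.3292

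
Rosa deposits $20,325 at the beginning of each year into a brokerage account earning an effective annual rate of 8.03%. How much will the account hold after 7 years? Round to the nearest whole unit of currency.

$196,099

FV = 20325 × [(1+0.0803)^7 − 1] / 0.0803 × (1+i) = 20325 × 9.648162 = 196,098.8879
(annuity-due: payments at period start, so ×(1+i).)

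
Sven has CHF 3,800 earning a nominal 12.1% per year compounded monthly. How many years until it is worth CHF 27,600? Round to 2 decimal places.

Periodic rate i = 0.121/12 = 0.0100833.
(1+i)^n = 27600/3800 = 7.26316, so n = ln 7.26316 / ln 1.01008 = 197.6325 months
= 197.6325/12 years

16.47 years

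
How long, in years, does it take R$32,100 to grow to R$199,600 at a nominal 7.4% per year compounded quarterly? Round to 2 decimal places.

24.92 years

Periodic rate i = 0.074/4 = 0.0185.
n = ln(199600/32100) / ln(1+0.0185) = ln(6.21807) / 0.018331 = 99.6925 quarters
= 99.6925/4 years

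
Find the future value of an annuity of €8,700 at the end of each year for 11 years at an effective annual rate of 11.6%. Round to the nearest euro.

€175,823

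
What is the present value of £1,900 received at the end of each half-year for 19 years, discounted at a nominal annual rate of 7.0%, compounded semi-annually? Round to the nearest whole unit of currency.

i = 0.07/2 = 0.035 per half-year; n = 19·2 = 38.
PV = 1900 × [1 − (1+0.035)^(−38)] / 0.035 = 1900 × 20.841087 = 39,598.0660

£39,598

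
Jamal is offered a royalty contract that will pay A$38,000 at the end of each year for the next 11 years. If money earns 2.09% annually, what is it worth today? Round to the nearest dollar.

Annuity factor a(11|0.0209) = 9.736932; PV = 38000 × 9.736932 = 370,003.4083

A$370,003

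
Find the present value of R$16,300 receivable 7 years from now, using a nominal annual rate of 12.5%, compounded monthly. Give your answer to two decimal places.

With 12 periods per year: i = 0.0104167, n = 84.
PV = FV·(1+i)^(−n) = 16,300 × 0.418753 = 6,825.6734

R$6,825.67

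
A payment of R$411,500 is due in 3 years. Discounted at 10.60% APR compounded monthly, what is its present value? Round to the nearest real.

R$299,827

i = 0.106/12 = 0.00883333 per month; n = 3·12 = 36.
PV = 411,500 / (1 + 0.00883333)^36 = 411,500 / 1.372459 = 299,826.8986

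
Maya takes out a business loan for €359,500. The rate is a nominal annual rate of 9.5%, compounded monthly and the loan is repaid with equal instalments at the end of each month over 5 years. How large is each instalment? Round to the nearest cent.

€7,550.17

With 12 periods per year: i = 0.00791667, n = 60.
PMT = 359500 / ( [1 − (1+0.00791667)^(−60)] / 0.00791667 ) = 359500 / 47.614827 = 7,550.1691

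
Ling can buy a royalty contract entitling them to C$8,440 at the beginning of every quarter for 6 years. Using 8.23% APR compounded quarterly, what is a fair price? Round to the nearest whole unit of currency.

With 4 periods per year: i = 0.020575, n = 24.
Annuity factor a(24|0.020575) × (1+i) = 19.177934; PV = 8440 × 19.177934 = 161,861.7613
(Beginning-of-period payments → annuity-due factor ×(1+i).)

C$161,862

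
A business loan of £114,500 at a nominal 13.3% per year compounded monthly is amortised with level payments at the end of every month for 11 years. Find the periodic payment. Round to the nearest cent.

Periodic rate i = 0.133/12 = 0.0110833; n = 11 × 12 = 132 periods.
Annuity-PV factor = 69.165873; PMT = 114500 / 69.165873 = 1,655.4407

£1,655.44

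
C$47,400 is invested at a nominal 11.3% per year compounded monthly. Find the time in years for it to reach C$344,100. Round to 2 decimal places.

17.63 years

Periodic rate i = 0.113/12 = 0.00941667.
(1+i)^n = 344100/47400 = 7.25949, so n = ln 7.25949 / ln 1.00942 = 211.5004 months
= 211.5004/12 years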